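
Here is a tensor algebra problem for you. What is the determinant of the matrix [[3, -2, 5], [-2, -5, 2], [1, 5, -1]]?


Expanding along the first row, det(A) = a11*M_11 - a12*M_12 + a13*M_13, where M_1j is the (1,j) minor.
Minor M_11 = -5*-1 - 2*5 = -5
Minor M_12 = -2*-1 - 2*1 = 0
Minor M_13 = -2*5 - -5*1 = -5
det = 3*(-5) - -2*(0) + 5*(-5)
    = -15 - 0 + -25
    = -40

-40


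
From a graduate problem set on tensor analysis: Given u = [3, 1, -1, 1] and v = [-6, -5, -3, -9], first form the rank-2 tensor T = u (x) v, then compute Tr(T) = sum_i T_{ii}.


The outer product gives T_{ij} = u_i v_j.
The trace (contraction) is Tr(T) = sum_i T_{ii} = sum_i u_i v_i.
Diagonal entries:
T_{11} = u_1 * v_1 = 3 * -6 = -18
T_{22} = u_2 * v_2 = 1 * -5 = -5
T_{33} = u_3 * v_3 = -1 * -3 = 3
T_{44} = u_4 * v_4 = 1 * -9 = -9
Tr(T) = -18 + -5 + 3 + -9 = -29

-29


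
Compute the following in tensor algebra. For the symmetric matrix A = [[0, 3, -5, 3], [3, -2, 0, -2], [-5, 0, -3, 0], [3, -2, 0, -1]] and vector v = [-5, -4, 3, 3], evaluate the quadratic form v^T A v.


First compute Av:
(Av)_1 = 0*-5 + 3*-4 + -5*3 + 3*3 = -18
(Av)_2 = 3*-5 + -2*-4 + 0*3 + -2*3 = -13
(Av)_3 = -5*-5 + 0*-4 + -3*3 + 0*3 = 16
(Av)_4 = 3*-5 + -2*-4 + 0*3 + -1*3 = -10
Av = [-18, -13, 16, -10]
Then v^T (Av) = -5*-18 + -4*-13 + 3*16 + 3*-10
= 90 + 52 + 48 + -30 = 160

160


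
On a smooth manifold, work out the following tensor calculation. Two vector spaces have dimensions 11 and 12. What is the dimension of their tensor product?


The dimension of a tensor product is the product of dimensions.
dim(V) = 11, dim(W) = 12
dim(V (x) W) = 11 * 12 = 132

132


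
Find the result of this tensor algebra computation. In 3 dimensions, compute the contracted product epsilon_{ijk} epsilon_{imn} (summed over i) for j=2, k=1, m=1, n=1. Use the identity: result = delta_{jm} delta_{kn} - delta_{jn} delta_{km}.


Using the identity: epsilon_{ijk} epsilon_{imn} = delta_{jm} delta_{kn} - delta_{jn} delta_{km}.
delta_{21} = 0
delta_{11} = 1
delta_{21} = 0
delta_{11} = 1
Result = 0 * 1 - 0 * 1 = 0 - 0 = 0

0


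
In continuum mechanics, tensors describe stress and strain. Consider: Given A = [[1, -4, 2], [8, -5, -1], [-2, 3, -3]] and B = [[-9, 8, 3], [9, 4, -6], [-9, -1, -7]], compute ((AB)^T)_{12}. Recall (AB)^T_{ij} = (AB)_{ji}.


(AB)^T_{ij} = (AB)_{ji} = sum_k A_{jk} B_{ki}.
For i=1, j=2 we need (AB)_{21}:
A_{21} * B_{11} = 8 * -9 = -72
A_{22} * B_{21} = -5 * 9 = -45
A_{23} * B_{31} = -1 * -9 = 9
Sum = -72 + -45 + 9 = -108

-108


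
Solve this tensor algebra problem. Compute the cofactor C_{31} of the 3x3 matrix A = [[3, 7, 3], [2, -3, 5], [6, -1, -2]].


To find cofactor C_{31}, delete row 3 and column 1.
The resulting 2x2 submatrix is: [[7, 3], [-3, 5]]
Minor M_{31} = 7*5 - 3*-3
  = 35 - -9 = 44
Sign = (-1)^(3+1) = (-1)^4 = 1
Cofactor C_{31} = 1 * 44 = 44

44


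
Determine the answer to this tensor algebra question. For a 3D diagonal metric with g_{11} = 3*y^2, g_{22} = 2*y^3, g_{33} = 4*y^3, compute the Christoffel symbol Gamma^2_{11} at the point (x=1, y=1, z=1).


For a diagonal metric, Gamma^k_{ij} = (1/2) g^{kk} (dg_{ik}/dx_j + dg_{jk}/dx_i - dg_{ij}/dx_k).
The metric is diagonal, so g_{ab} = 0 for a != b.
At the given point: g_{11} = 3, g_{22} = 2, g_{33} = 4
g^{22} = 1/2
dg_{12}/dx_1 = 0 (off-diagonal)
dg_{12}/dx_1 = 0 (off-diagonal)
dg_{11}/dx_2 = dg_{11}/dx_2 = 6
Numerator = 0 + 0 - 6 = -6
Gamma^2_{11} = -6 / (2 * 2) = -3/2

-3/2


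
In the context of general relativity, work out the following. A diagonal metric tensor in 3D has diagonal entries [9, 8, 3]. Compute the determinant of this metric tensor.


For a diagonal metric, the determinant is the product of diagonal entries.
Diagonal entries: 9, 8, 3
det(g) = 9 * 8 * 3 = 216

216


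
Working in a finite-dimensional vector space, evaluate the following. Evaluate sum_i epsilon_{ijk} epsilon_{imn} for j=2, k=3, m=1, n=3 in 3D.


Using the identity: epsilon_{ijk} epsilon_{imn} = delta_{jm} delta_{kn} - delta_{jn} delta_{km}.
delta_{21} = 0
delta_{33} = 1
delta_{23} = 0
delta_{31} = 0
Result = 0 * 1 - 0 * 0 = 0 - 0 = 0

0


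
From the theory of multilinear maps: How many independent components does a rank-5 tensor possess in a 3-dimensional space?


The number of components of a rank-r tensor in d dimensions is d^r.
Here d = 3 and r = 5.
3^5 = 243

243


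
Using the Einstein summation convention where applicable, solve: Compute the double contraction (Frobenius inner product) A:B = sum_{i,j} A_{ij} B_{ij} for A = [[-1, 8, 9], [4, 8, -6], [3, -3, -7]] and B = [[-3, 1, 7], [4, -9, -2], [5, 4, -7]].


A:B = sum over all i,j of A_{ij} * B_{ij}.
Row 1: -1*-3=3, 8*1=8, 9*7=63 => row sum = 74
Row 2: 4*4=16, 8*-9=-72, -6*-2=12 => row sum = -44
Row 3: 3*5=15, -3*4=-12, -7*-7=49 => row sum = 52
Total = 74 + -44 + 52 = 82

82


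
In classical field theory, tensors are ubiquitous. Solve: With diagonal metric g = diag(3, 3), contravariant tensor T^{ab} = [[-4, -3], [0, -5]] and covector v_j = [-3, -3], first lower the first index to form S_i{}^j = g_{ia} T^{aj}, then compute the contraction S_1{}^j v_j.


Step 1: lower the first index. For a diagonal metric, g_{ia} T^{aj} = g_{ii} T^{ij} (no sum on i).
g_{11} = 3
S_1{}^1 = 3 * T^{11} = 3 * -4 = -12
S_1{}^2 = 3 * T^{12} = 3 * -3 = -9
Step 2: contract S_1{}^j with v_j.
S_1{}^1 * v_1 = -12 * -3 = 36
S_1{}^2 * v_2 = -9 * -3 = 27
Result = 36 + 27 = 63

63


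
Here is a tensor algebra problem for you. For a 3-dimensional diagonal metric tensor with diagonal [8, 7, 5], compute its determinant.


For a diagonal metric, the determinant is the product of diagonal entries.
Diagonal entries: 8, 7, 5
det(g) = 8 * 7 * 5 = 280

280


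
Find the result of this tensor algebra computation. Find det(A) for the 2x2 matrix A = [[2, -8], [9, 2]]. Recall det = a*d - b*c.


For a 2x2 matrix [[a, b], [c, d]], det = a*d - b*c.
a = 2, b = -8, c = 9, d = 2
a*d = 2 * 2 = 4
b*c = -8 * 9 = -72
det = 4 - -72 = 76

76


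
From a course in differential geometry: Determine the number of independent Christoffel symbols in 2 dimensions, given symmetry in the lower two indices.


Christoffel symbols Gamma^k_{ij} are symmetric in i,j, so there are d * d(d+1)/2 independent symbols.
d = 2
d(d+1)/2 = 2 * 3 / 2 = 3
Total = 2 * 3 = 6

6


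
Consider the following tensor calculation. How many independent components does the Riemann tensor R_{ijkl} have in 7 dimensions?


The Riemann tensor in d dimensions has d^2(d^2 - 1)/12 independent components.
d = 7, so d^2 = 49
d^2 - 1 = 48
d^2(d^2 - 1) = 49 * 48 = 2352
Divide by 12: 2352 / 12 = 196

196


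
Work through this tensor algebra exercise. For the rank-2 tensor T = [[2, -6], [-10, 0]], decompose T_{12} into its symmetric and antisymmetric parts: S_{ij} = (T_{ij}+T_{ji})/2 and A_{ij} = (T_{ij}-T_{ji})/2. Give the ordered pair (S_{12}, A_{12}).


T_{12} = -6
T_{21} = -10
S_{12} = (-6 + -10)/2 = -16/2 = -8
A_{12} = (-6 - -10)/2 = 4/2 = 2
Check: S + A = -8 + 2 = -6 = T_{12}.

(-8, 2)


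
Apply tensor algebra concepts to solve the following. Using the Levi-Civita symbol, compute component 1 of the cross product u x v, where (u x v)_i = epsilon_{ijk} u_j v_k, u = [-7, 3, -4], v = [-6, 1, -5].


(u x v)_1 = sum_{j,k} epsilon_{1jk} u_j v_k. Only permutations of (1,2,3) contribute; the two non-zero terms are:
eps_{123} u_2 v_3 = 1 * 3 * -5 = -15
eps_{132} u_3 v_2 = -1 * -4 * 1 = 4
(u x v)_1 = -11

-11


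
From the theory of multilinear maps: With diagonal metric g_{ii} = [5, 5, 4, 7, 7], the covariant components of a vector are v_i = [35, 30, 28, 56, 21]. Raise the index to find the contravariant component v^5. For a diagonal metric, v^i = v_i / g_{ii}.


To raise an index with a diagonal metric: v^i = v_i / g_{ii}.
For index 5: v_5 = 21, g_{55} = 7
v^5 = 21 / 7 = 3

3


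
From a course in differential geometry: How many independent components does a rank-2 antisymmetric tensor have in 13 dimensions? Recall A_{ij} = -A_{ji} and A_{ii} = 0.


An antisymmetric rank-2 tensor satisfies A_{ij} = -A_{ji}, so diagonal entries are zero.
The independent components are the upper-triangular entries: C(n, 2) = n(n-1)/2.
n = 13
C(13, 2) = 13 * 12 / 2 = 156 / 2 = 78

78


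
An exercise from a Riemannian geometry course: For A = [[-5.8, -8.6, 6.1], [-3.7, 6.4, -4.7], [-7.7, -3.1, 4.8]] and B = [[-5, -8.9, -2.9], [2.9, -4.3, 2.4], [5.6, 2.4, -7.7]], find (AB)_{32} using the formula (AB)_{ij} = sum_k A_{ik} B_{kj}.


(AB)_{ij} = sum_k A_{ik} B_{kj}.
For i=3, j=2:
A_{31} * B_{12} = -7.7 * -8.9 = 68.53
A_{32} * B_{22} = -3.1 * -4.3 = 13.33
A_{33} * B_{32} = 4.8 * 2.4 = 11.52
Sum = 68.53 + 13.33 + 11.52 = 93.38

93.38


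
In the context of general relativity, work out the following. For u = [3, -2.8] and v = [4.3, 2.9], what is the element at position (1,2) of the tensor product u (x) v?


The outer product entry T_{ij} = u_i * v_j.
We need i=1, j=2.
u_1 = 3, v_2 = 2.9
T_{1,2} = 3 * 2.9 = 8.7

8.7


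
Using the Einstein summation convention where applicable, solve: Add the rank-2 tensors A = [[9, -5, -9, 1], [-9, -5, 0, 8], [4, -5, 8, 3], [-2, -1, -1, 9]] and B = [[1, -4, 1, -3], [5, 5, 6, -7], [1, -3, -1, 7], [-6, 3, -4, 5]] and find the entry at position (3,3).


Tensor addition is component-wise: (A + B)_{ij} = A_{ij} + B_{ij}.
A_{33} = 8
B_{33} = -1
(A + B)_{33} = 8 + -1 = 7

7


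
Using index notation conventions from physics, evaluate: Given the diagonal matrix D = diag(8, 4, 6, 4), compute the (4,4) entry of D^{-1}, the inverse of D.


For a diagonal matrix, the inverse has entries (D^{-1})_{ii} = 1/d_{ii}.
The diagonal entries are: d_{11} = 8, d_{22} = 4, d_{33} = 6, d_{44} = 4
We need (D^{-1})_{44} = 1/d_{44} = 1/4 = 1/4

1/4


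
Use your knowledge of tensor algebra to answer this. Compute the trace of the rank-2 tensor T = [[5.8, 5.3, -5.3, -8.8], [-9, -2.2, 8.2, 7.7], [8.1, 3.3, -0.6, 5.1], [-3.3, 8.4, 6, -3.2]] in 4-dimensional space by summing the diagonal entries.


The contraction (trace) of a rank-2 tensor is the sum of its diagonal elements.
Diagonal entries: A[1,1] = 5.8, A[2,2] = -2.2, A[3,3] = -0.6, A[4,4] = -3.2
Tr(A) = 5.8 + -2.2 + -0.6 + -3.2 = -0.2

-0.2


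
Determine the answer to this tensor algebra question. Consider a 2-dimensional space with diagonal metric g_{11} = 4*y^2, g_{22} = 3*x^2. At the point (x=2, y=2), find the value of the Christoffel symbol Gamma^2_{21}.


For a diagonal metric, Gamma^k_{ij} = (1/2) g^{kk} (dg_{ik}/dx_j + dg_{jk}/dx_i - dg_{ij}/dx_k).
The metric is diagonal, so g_{ab} = 0 for a != b.
At the given point: g_{11} = 16, g_{22} = 12
g^{22} = 1/12
dg_{22}/dx_1 = dg_{22}/dx_1 = 12
dg_{12}/dx_2 = 0 (off-diagonal)
dg_{21}/dx_2 = 0 (off-diagonal)
Numerator = 12 + 0 - 0 = 12
Gamma^2_{21} = 12 / (2 * 12) = 1/2

1/2


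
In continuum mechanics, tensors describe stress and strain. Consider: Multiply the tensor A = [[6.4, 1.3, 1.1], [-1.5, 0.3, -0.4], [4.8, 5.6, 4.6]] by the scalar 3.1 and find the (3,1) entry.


Scalar multiplication: (cA)_{ij} = c * A_{ij}.
c = 3.1
A_{31} = 4.8
(cA)_{31} = 3.1 * 4.8 = 14.88

14.88


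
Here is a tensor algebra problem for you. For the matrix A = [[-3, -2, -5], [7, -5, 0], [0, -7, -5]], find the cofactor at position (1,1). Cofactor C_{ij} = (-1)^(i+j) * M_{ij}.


To find cofactor C_{11}, delete row 1 and column 1.
The resulting 2x2 submatrix is: [[-5, 0], [-7, -5]]
Minor M_{11} = -5*-5 - 0*-7
  = 25 - 0 = 25
Sign = (-1)^(1+1) = (-1)^2 = 1
Cofactor C_{11} = 1 * 25 = 25

25


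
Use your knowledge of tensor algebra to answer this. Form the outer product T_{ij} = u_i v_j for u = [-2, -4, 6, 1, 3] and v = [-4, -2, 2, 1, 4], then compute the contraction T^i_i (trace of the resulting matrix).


The outer product gives T_{ij} = u_i v_j.
The trace (contraction) is Tr(T) = sum_i T_{ii} = sum_i u_i v_i.
Diagonal entries:
T_{11} = u_1 * v_1 = -2 * -4 = 8
T_{22} = u_2 * v_2 = -4 * -2 = 8
T_{33} = u_3 * v_3 = 6 * 2 = 12
T_{44} = u_4 * v_4 = 1 * 1 = 1
T_{55} = u_5 * v_5 = 3 * 4 = 12
Tr(T) = 8 + 8 + 12 + 1 + 12 = 41

41


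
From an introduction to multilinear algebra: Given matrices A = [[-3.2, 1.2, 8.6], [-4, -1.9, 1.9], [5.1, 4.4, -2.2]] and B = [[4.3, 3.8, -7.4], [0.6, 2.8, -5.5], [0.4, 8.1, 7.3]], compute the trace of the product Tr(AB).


Tr(AB) = sum_i (AB)_{ii} where (AB)_{ii} = sum_k A_{ik} B_{ki}.
(AB)_{11} = -3.2*4.3 + 1.2*0.6 + 8.6*0.4 = -9.6
(AB)_{22} = -4*3.8 + -1.9*2.8 + 1.9*8.1 = -5.13
(AB)_{33} = 5.1*-7.4 + 4.4*-5.5 + -2.2*7.3 = -78
Tr(AB) = -9.6 + -5.13 + -78 = -92.73

-92.73


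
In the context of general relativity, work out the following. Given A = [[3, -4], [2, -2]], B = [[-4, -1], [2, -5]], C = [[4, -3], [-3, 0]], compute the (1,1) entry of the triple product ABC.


(ABC)_{11} = sum_m (AB)_{1m} C_{m1}. First compute row 1 of AB.
(AB)_{11} = 3*-4 + -4*2 = -20
(AB)_{12} = 3*-1 + -4*-5 = 17
Now contract with column 1 of C:
(AB)_{11} * C_{11} = -20 * 4 = -80
(AB)_{12} * C_{21} = 17 * -3 = -51
(ABC)_{11} = -80 + -51 = -131

-131


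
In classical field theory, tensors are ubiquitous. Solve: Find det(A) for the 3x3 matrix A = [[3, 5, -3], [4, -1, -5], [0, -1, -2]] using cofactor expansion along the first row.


Expanding along the first row, det(A) = a11*M_11 - a12*M_12 + a13*M_13, where M_1j is the (1,j) minor.
Minor M_11 = -1*-2 - -5*-1 = -3
Minor M_12 = 4*-2 - -5*0 = -8
Minor M_13 = 4*-1 - -1*0 = -4
det = 3*(-3) - 5*(-8) + -3*(-4)
    = -9 - -40 + 12
    = 43

43


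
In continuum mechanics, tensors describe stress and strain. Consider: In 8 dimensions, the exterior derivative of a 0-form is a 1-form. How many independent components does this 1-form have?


The exterior derivative of a p-form is a (p+1)-form.
Its number of independent components is C(n, p+1).
n = 8, p+1 = 1
C(8, 1) = 8

8


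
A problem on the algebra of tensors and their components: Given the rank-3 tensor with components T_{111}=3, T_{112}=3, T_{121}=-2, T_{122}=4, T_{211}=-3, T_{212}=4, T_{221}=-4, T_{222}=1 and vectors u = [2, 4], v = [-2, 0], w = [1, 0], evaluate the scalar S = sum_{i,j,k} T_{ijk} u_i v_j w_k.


S = sum over i,j,k of T_{ijk} u_i v_j w_k. Expanding all 8 terms:
T_{111}*u_1*v_1*w_1 = 3*2*-2*1 = -12  (running total: -12)
T_{112}*u_1*v_1*w_2 = 3*2*-2*0 = 0  (running total: -12)
T_{121}*u_1*v_2*w_1 = -2*2*0*1 = 0  (running total: -12)
T_{122}*u_1*v_2*w_2 = 4*2*0*0 = 0  (running total: -12)
T_{211}*u_2*v_1*w_1 = -3*4*-2*1 = 24  (running total: 12)
T_{212}*u_2*v_1*w_2 = 4*4*-2*0 = 0  (running total: 12)
T_{221}*u_2*v_2*w_1 = -4*4*0*1 = 0  (running total: 12)
T_{222}*u_2*v_2*w_2 = 1*4*0*0 = 0  (running total: 12)
S = 12

12


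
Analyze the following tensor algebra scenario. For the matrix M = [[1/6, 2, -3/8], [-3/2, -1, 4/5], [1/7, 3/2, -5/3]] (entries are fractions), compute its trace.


The trace is the sum of diagonal entries.
Diagonal: M[1,1] = 1/6, M[2,2] = -1, M[3,3] = -5/3
Tr(M) = 1/6 + -1 + -5/3
Computing step by step:
After adding M[1,1]: 1/6
After adding M[2,2]: -5/6
After adding M[3,3]: -5/2
Tr(M) = -5/2

-5/2


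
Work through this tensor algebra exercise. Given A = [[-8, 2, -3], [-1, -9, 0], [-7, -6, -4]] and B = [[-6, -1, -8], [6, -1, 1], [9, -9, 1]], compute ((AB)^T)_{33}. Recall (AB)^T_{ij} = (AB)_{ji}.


(AB)^T_{ij} = (AB)_{ji} = sum_k A_{jk} B_{ki}.
For i=3, j=3 we need (AB)_{33}:
A_{31} * B_{13} = -7 * -8 = 56
A_{32} * B_{23} = -6 * 1 = -6
A_{33} * B_{33} = -4 * 1 = -4
Sum = 56 + -6 + -4 = 46

46


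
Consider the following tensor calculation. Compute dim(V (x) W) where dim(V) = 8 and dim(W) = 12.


The dimension of a tensor product is the product of dimensions.
dim(V) = 8, dim(W) = 12
dim(V (x) W) = 8 * 12 = 96

96


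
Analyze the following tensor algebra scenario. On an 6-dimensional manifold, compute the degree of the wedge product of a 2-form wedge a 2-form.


The degree of a wedge product is the sum of the degrees of the individual forms.
Degrees: 2, 2
Total degree = 2 + 2 = 4

4


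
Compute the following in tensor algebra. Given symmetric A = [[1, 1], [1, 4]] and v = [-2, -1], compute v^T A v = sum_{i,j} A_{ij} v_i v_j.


First compute Av:
(Av)_1 = 1*-2 + 1*-1 = -3
(Av)_2 = 1*-2 + 4*-1 = -6
Av = [-3, -6]
Then v^T (Av) = -2*-3 + -1*-6
= 6 + 6 = 12

12


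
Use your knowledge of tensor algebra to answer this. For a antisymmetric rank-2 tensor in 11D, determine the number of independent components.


A antisymmetric rank-2 tensor in d dimensions has d(d-1)/2 independent components.
d = 11
d(d-1)/2 = 11 * 10 / 2 = 110 / 2 = 55

55


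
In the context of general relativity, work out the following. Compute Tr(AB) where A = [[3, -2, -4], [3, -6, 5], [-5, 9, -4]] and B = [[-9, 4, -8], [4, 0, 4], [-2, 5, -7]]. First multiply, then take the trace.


Tr(AB) = sum_i (AB)_{ii} where (AB)_{ii} = sum_k A_{ik} B_{ki}.
(AB)_{11} = 3*-9 + -2*4 + -4*-2 = -27
(AB)_{22} = 3*4 + -6*0 + 5*5 = 37
(AB)_{33} = -5*-8 + 9*4 + -4*-7 = 104
Tr(AB) = -27 + 37 + 104 = 114

114


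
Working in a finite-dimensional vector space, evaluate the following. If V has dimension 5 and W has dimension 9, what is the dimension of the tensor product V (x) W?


The dimension of a tensor product is the product of dimensions.
dim(V) = 5, dim(W) = 9
dim(V (x) W) = 5 * 9 = 45

45


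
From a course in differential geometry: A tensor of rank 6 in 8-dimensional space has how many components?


The number of components of a rank-r tensor in d dimensions is d^r.
Here d = 8 and r = 6.
8^6 = 262144

262144


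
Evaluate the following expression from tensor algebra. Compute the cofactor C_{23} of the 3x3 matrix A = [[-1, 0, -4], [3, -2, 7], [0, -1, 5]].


To find cofactor C_{23}, delete row 2 and column 3.
The resulting 2x2 submatrix is: [[-1, 0], [0, -1]]
Minor M_{23} = -1*-1 - 0*0
  = 1 - 0 = 1
Sign = (-1)^(2+3) = (-1)^5 = -1
Cofactor C_{23} = -1 * 1 = -1

-1


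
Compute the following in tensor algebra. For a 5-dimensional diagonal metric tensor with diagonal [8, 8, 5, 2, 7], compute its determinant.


For a diagonal metric, the determinant is the product of diagonal entries.
Diagonal entries: 8, 8, 5, 2, 7
det(g) = 8 * 8 * 5 * 2 * 7 = 4480

4480


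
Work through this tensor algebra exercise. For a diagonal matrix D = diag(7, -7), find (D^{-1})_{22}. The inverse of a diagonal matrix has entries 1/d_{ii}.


For a diagonal matrix, the inverse has entries (D^{-1})_{ii} = 1/d_{ii}.
The diagonal entries are: d_{11} = 7, d_{22} = -7
We need (D^{-1})_{22} = 1/d_{22} = 1/-7 = -1/7

-1/7


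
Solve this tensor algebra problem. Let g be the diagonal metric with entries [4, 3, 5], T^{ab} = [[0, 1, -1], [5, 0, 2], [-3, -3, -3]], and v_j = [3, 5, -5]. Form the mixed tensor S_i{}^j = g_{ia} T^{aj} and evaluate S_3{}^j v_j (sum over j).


Step 1: lower the first index. For a diagonal metric, g_{ia} T^{aj} = g_{ii} T^{ij} (no sum on i).
g_{33} = 5
S_3{}^1 = 5 * T^{31} = 5 * -3 = -15
S_3{}^2 = 5 * T^{32} = 5 * -3 = -15
S_3{}^3 = 5 * T^{33} = 5 * -3 = -15
Step 2: contract S_3{}^j with v_j.
S_3{}^1 * v_1 = -15 * 3 = -45
S_3{}^2 * v_2 = -15 * 5 = -75
S_3{}^3 * v_3 = -15 * -5 = 75
Result = -45 + -75 + 75 = -45

-45


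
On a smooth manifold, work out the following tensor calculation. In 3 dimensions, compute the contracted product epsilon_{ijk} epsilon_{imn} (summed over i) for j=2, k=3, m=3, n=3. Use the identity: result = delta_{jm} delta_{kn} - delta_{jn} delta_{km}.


Using the identity: epsilon_{ijk} epsilon_{imn} = delta_{jm} delta_{kn} - delta_{jn} delta_{km}.
delta_{23} = 0
delta_{33} = 1
delta_{23} = 0
delta_{33} = 1
Result = 0 * 1 - 0 * 1 = 0 - 0 = 0

0


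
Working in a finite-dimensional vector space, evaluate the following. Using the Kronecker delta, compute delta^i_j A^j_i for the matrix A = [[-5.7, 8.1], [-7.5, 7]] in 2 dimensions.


The contraction (trace) of a rank-2 tensor is the sum of its diagonal elements.
Diagonal entries: A[1,1] = -5.7, A[2,2] = 7
Tr(A) = -5.7 + 7 = 1.3

1.3


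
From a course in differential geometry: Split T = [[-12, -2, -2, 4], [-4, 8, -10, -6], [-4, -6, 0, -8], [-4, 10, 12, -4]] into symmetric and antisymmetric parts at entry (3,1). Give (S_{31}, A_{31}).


T_{31} = -4
T_{13} = -2
S_{31} = (-4 + -2)/2 = -6/2 = -3
A_{31} = (-4 - -2)/2 = -2/2 = -1
Check: S + A = -3 + -1 = -4 = T_{31}.

(-3, -1)


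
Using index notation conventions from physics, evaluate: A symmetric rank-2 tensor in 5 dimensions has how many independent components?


A symmetric rank-2 tensor in d dimensions has d(d+1)/2 independent components.
d = 5
d(d+1)/2 = 5 * 6 / 2 = 30 / 2 = 15

15


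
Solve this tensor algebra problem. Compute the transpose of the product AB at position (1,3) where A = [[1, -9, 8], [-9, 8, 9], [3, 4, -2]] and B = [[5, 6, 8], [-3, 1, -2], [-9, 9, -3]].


(AB)^T_{ij} = (AB)_{ji} = sum_k A_{jk} B_{ki}.
For i=1, j=3 we need (AB)_{31}:
A_{31} * B_{11} = 3 * 5 = 15
A_{32} * B_{21} = 4 * -3 = -12
A_{33} * B_{31} = -2 * -9 = 18
Sum = 15 + -12 + 18 = 21

21


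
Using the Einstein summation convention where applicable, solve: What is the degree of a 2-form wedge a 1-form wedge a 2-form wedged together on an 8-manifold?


The degree of a wedge product is the sum of the degrees of the individual forms.
Degrees: 2, 1, 2
Total degree = 2 + 1 + 2 = 5

5


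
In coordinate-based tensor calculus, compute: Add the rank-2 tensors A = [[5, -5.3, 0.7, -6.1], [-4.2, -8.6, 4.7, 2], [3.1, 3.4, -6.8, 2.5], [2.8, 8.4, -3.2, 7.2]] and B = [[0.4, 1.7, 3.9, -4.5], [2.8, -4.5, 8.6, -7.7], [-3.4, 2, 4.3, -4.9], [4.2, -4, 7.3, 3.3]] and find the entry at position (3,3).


Tensor addition is component-wise: (A + B)_{ij} = A_{ij} + B_{ij}.
A_{33} = -6.8
B_{33} = 4.3
(A + B)_{33} = -6.8 + 4.3 = -2.5

-2.5


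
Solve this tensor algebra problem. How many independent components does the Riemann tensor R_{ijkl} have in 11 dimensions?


The Riemann tensor in d dimensions has d^2(d^2 - 1)/12 independent components.
d = 11, so d^2 = 121
d^2 - 1 = 120
d^2(d^2 - 1) = 121 * 120 = 14520
Divide by 12: 14520 / 12 = 1210

1210


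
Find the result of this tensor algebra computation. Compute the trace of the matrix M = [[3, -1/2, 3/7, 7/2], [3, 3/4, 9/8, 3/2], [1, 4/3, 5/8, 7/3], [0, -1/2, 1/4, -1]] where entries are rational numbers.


The trace is the sum of diagonal entries.
Diagonal: M[1,1] = 3, M[2,2] = 3/4, M[3,3] = 5/8, M[4,4] = -1
Tr(M) = 3 + 3/4 + 5/8 + -1
Computing step by step:
After adding M[1,1]: 3
After adding M[2,2]: 15/4
After adding M[3,3]: 35/8
After adding M[4,4]: 27/8
Tr(M) = 27/8

27/8


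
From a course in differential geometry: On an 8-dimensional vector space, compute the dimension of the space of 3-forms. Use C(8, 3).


The dimension of the space of p-forms on an n-dimensional space is C(n, p).
n = 8, p = 3
C(8, 3) = 8! / (3! * 5!) = 56

56


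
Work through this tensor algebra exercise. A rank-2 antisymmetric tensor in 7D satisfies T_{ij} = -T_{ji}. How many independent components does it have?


An antisymmetric rank-2 tensor satisfies A_{ij} = -A_{ji}, so diagonal entries are zero.
The independent components are the upper-triangular entries: C(n, 2) = n(n-1)/2.
n = 7
C(7, 2) = 7 * 6 / 2 = 42 / 2 = 21

21


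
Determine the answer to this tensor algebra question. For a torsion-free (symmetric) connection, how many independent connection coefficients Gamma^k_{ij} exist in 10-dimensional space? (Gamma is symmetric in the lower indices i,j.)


Christoffel symbols Gamma^k_{ij} are symmetric in i,j, so there are d * d(d+1)/2 independent symbols.
d = 10
d(d+1)/2 = 10 * 11 / 2 = 55
Total = 10 * 55 = 550

550


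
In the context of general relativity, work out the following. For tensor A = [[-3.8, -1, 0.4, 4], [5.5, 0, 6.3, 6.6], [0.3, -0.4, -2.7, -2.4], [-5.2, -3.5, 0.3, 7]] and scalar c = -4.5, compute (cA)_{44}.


Scalar multiplication: (cA)_{ij} = c * A_{ij}.
c = -4.5
A_{44} = 7
(cA)_{44} = -4.5 * 7 = -31.5

-31.5


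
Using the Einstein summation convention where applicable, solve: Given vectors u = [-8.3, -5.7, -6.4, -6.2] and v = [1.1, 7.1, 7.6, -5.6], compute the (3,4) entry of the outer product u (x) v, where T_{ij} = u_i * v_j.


The outer product entry T_{ij} = u_i * v_j.
We need i=3, j=4.
u_3 = -6.4, v_4 = -5.6
T_{3,4} = -6.4 * -5.6 = 35.84

35.84


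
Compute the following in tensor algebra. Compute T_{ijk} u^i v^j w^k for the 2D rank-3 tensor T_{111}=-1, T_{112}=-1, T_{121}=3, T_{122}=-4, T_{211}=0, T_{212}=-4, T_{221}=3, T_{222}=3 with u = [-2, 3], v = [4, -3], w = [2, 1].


S = sum over i,j,k of T_{ijk} u_i v_j w_k. Expanding all 8 terms:
T_{111}*u_1*v_1*w_1 = -1*-2*4*2 = 16  (running total: 16)
T_{112}*u_1*v_1*w_2 = -1*-2*4*1 = 8  (running total: 24)
T_{121}*u_1*v_2*w_1 = 3*-2*-3*2 = 36  (running total: 60)
T_{122}*u_1*v_2*w_2 = -4*-2*-3*1 = -24  (running total: 36)
T_{211}*u_2*v_1*w_1 = 0*3*4*2 = 0  (running total: 36)
T_{212}*u_2*v_1*w_2 = -4*3*4*1 = -48  (running total: -12)
T_{221}*u_2*v_2*w_1 = 3*3*-3*2 = -54  (running total: -66)
T_{222}*u_2*v_2*w_2 = 3*3*-3*1 = -27  (running total: -93)
S = -93

-93


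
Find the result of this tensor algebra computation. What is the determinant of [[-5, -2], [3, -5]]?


For a 2x2 matrix [[a, b], [c, d]], det = a*d - b*c.
a = -5, b = -2, c = 3, d = -5
a*d = -5 * -5 = 25
b*c = -2 * 3 = -6
det = 25 - -6 = 31

31


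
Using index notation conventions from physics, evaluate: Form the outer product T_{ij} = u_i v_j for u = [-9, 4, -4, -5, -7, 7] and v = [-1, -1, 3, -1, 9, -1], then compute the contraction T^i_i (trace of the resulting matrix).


The outer product gives T_{ij} = u_i v_j.
The trace (contraction) is Tr(T) = sum_i T_{ii} = sum_i u_i v_i.
Diagonal entries:
T_{11} = u_1 * v_1 = -9 * -1 = 9
T_{22} = u_2 * v_2 = 4 * -1 = -4
T_{33} = u_3 * v_3 = -4 * 3 = -12
T_{44} = u_4 * v_4 = -5 * -1 = 5
T_{55} = u_5 * v_5 = -7 * 9 = -63
T_{66} = u_6 * v_6 = 7 * -1 = -7
Tr(T) = 9 + -4 + -12 + 5 + -63 + -7 = -72

-72


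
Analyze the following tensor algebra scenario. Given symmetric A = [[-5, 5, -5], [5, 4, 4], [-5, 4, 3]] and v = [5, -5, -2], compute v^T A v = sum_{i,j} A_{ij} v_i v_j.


First compute Av:
(Av)_1 = -5*5 + 5*-5 + -5*-2 = -40
(Av)_2 = 5*5 + 4*-5 + 4*-2 = -3
(Av)_3 = -5*5 + 4*-5 + 3*-2 = -51
Av = [-40, -3, -51]
Then v^T (Av) = 5*-40 + -5*-3 + -2*-51
= -200 + 15 + 102 = -83

-83


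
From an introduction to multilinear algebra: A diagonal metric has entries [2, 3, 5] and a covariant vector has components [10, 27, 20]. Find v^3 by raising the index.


To raise an index with a diagonal metric: v^i = v_i / g_{ii}.
For index 3: v_3 = 20, g_{33} = 5
v^3 = 20 / 5 = 4

4


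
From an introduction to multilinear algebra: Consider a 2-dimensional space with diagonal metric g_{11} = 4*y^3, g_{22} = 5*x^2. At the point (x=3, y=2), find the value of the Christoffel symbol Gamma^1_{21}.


For a diagonal metric, Gamma^k_{ij} = (1/2) g^{kk} (dg_{ik}/dx_j + dg_{jk}/dx_i - dg_{ij}/dx_k).
The metric is diagonal, so g_{ab} = 0 for a != b.
At the given point: g_{11} = 32, g_{22} = 45
g^{11} = 1/32
dg_{21}/dx_1 = 0 (off-diagonal)
dg_{11}/dx_2 = dg_{11}/dx_2 = 48
dg_{21}/dx_1 = 0 (off-diagonal)
Numerator = 0 + 48 - 0 = 48
Gamma^1_{21} = 48 / (2 * 32) = 3/4

3/4


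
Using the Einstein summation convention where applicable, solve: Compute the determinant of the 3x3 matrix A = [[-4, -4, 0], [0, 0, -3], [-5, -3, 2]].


Expanding along the first row, det(A) = a11*M_11 - a12*M_12 + a13*M_13, where M_1j is the (1,j) minor.
Minor M_11 = 0*2 - -3*-3 = -9
Minor M_12 = 0*2 - -3*-5 = -15
Minor M_13 = 0*-3 - 0*-5 = 0
det = -4*(-9) - -4*(-15) + 0*(0)
    = 36 - 60 + 0
    = -24

-24


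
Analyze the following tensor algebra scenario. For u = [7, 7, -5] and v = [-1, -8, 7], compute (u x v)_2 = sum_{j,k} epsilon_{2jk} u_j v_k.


(u x v)_2 = sum_{j,k} epsilon_{2jk} u_j v_k. Only permutations of (1,2,3) contribute; the two non-zero terms are:
eps_{213} u_1 v_3 = -1 * 7 * 7 = -49
eps_{231} u_3 v_1 = 1 * -5 * -1 = 5
(u x v)_2 = -44

-44


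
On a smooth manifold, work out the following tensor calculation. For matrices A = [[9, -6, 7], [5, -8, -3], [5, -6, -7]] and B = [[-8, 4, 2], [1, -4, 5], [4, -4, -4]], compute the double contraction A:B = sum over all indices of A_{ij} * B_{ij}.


A:B = sum over all i,j of A_{ij} * B_{ij}.
Row 1: 9*-8=-72, -6*4=-24, 7*2=14 => row sum = -82
Row 2: 5*1=5, -8*-4=32, -3*5=-15 => row sum = 22
Row 3: 5*4=20, -6*-4=24, -7*-4=28 => row sum = 72
Total = -82 + 22 + 72 = 12

12


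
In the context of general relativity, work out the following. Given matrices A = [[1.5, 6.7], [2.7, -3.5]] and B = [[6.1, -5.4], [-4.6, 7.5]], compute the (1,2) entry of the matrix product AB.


(AB)_{ij} = sum_k A_{ik} B_{kj}.
For i=1, j=2:
A_{11} * B_{12} = 1.5 * -5.4 = -8.1
A_{12} * B_{22} = 6.7 * 7.5 = 50.25
Sum = -8.1 + 50.25 = 42.15

42.15


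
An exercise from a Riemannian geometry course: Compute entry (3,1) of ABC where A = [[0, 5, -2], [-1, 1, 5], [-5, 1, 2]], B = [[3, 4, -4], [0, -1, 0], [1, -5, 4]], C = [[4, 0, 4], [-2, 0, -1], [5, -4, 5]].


(ABC)_{31} = sum_m (AB)_{3m} C_{m1}. First compute row 3 of AB.
(AB)_{31} = -5*3 + 1*0 + 2*1 = -13
(AB)_{32} = -5*4 + 1*-1 + 2*-5 = -31
(AB)_{33} = -5*-4 + 1*0 + 2*4 = 28
Now contract with column 1 of C:
(AB)_{31} * C_{11} = -13 * 4 = -52
(AB)_{32} * C_{21} = -31 * -2 = 62
(AB)_{33} * C_{31} = 28 * 5 = 140
(ABC)_{31} = -52 + 62 + 140 = 150

150


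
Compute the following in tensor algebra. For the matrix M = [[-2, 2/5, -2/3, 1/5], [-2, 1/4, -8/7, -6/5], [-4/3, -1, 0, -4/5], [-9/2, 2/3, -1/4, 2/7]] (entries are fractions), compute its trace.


The trace is the sum of diagonal entries.
Diagonal: M[1,1] = -2, M[2,2] = 1/4, M[3,3] = 0, M[4,4] = 2/7
Tr(M) = -2 + 1/4 + 0 + 2/7
Computing step by step:
After adding M[1,1]: -2
After adding M[2,2]: -7/4
After adding M[3,3]: -7/4
After adding M[4,4]: -41/28
Tr(M) = -41/28

-41/28


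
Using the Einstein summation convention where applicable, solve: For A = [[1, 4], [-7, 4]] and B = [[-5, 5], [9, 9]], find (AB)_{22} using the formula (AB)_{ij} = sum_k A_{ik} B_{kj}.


(AB)_{ij} = sum_k A_{ik} B_{kj}.
For i=2, j=2:
A_{21} * B_{12} = -7 * 5 = -35
A_{22} * B_{22} = 4 * 9 = 36
Sum = -35 + 36 = 1

1


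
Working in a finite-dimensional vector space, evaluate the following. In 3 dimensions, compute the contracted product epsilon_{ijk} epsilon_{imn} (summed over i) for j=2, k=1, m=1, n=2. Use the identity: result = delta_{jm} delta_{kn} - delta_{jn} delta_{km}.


Using the identity: epsilon_{ijk} epsilon_{imn} = delta_{jm} delta_{kn} - delta_{jn} delta_{km}.
delta_{21} = 0
delta_{12} = 0
delta_{22} = 1
delta_{11} = 1
Result = 0 * 0 - 1 * 1 = 0 - 1 = -1

-1


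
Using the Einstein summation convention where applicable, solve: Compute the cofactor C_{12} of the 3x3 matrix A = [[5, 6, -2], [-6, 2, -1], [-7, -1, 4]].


To find cofactor C_{12}, delete row 1 and column 2.
The resulting 2x2 submatrix is: [[-6, -1], [-7, 4]]
Minor M_{12} = -6*4 - -1*-7
  = -24 - 7 = -31
Sign = (-1)^(1+2) = (-1)^3 = -1
Cofactor C_{12} = -1 * -31 = 31

31


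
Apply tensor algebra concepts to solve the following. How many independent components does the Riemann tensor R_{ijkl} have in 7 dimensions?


The Riemann tensor in d dimensions has d^2(d^2 - 1)/12 independent components.
d = 7, so d^2 = 49
d^2 - 1 = 48
d^2(d^2 - 1) = 49 * 48 = 2352
Divide by 12: 2352 / 12 = 196

196


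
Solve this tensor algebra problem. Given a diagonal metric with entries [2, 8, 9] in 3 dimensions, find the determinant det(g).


For a diagonal metric, the determinant is the product of diagonal entries.
Diagonal entries: 2, 8, 9
det(g) = 2 * 8 * 9 = 144

144


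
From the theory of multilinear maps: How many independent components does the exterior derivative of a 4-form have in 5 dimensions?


The exterior derivative of a p-form is a (p+1)-form.
Its number of independent components is C(n, p+1).
n = 5, p+1 = 5
C(5, 5) = 1

1


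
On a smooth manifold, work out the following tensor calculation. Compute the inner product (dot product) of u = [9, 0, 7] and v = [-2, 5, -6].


The inner product u . v = sum of u_i * v_i.
Term-by-term: 9 * -2, 0 * 5, 7 * -6
Products: -18, 0, -42
Sum = -18 + 0 + -42 = -60

-60


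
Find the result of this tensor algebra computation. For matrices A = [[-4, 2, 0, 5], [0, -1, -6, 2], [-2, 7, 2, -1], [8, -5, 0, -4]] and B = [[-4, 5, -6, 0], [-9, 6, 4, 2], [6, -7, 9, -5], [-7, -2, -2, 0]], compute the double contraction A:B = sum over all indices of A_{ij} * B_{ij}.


A:B = sum over all i,j of A_{ij} * B_{ij}.
Row 1: -4*-4=16, 2*5=10, 0*-6=0, 5*0=0 => row sum = 26
Row 2: 0*-9=0, -1*6=-6, -6*4=-24, 2*2=4 => row sum = -26
Row 3: -2*6=-12, 7*-7=-49, 2*9=18, -1*-5=5 => row sum = -38
Row 4: 8*-7=-56, -5*-2=10, 0*-2=0, -4*0=0 => row sum = -46
Total = 26 + -26 + -38 + -46 = -84

-84


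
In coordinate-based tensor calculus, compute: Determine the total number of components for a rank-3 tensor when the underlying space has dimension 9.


The number of components of a rank-r tensor in d dimensions is d^r.
Here d = 9 and r = 3.
9^3 = 729

729


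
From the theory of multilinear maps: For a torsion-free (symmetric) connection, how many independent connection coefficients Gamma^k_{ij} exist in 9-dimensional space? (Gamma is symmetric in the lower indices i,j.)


Christoffel symbols Gamma^k_{ij} are symmetric in i,j, so there are d * d(d+1)/2 independent symbols.
d = 9
d(d+1)/2 = 9 * 10 / 2 = 45
Total = 9 * 45 = 405

405


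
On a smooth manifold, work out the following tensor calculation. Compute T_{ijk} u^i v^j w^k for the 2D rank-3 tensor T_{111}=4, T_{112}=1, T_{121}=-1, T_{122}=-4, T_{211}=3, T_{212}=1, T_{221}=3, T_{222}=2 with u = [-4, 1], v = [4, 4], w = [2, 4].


S = sum over i,j,k of T_{ijk} u_i v_j w_k. Expanding all 8 terms:
T_{111}*u_1*v_1*w_1 = 4*-4*4*2 = -128  (running total: -128)
T_{112}*u_1*v_1*w_2 = 1*-4*4*4 = -64  (running total: -192)
T_{121}*u_1*v_2*w_1 = -1*-4*4*2 = 32  (running total: -160)
T_{122}*u_1*v_2*w_2 = -4*-4*4*4 = 256  (running total: 96)
T_{211}*u_2*v_1*w_1 = 3*1*4*2 = 24  (running total: 120)
T_{212}*u_2*v_1*w_2 = 1*1*4*4 = 16  (running total: 136)
T_{221}*u_2*v_2*w_1 = 3*1*4*2 = 24  (running total: 160)
T_{222}*u_2*v_2*w_2 = 2*1*4*4 = 32  (running total: 192)
S = 192

192


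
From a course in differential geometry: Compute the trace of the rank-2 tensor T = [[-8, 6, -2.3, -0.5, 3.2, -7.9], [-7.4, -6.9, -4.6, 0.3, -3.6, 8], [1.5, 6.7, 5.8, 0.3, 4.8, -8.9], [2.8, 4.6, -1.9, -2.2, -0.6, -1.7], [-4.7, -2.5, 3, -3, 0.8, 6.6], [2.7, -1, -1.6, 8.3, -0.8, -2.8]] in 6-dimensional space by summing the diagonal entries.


The contraction (trace) of a rank-2 tensor is the sum of its diagonal elements.
Diagonal entries: A[1,1] = -8, A[2,2] = -6.9, A[3,3] = 5.8, A[4,4] = -2.2, A[5,5] = 0.8, A[6,6] = -2.8
Tr(A) = -8 + -6.9 + 5.8 + -2.2 + 0.8 + -2.8 = -13.3

-13.3


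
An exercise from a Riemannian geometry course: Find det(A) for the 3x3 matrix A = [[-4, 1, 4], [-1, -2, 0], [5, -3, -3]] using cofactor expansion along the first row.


Expanding along the first row, det(A) = a11*M_11 - a12*M_12 + a13*M_13, where M_1j is the (1,j) minor.
Minor M_11 = -2*-3 - 0*-3 = 6
Minor M_12 = -1*-3 - 0*5 = 3
Minor M_13 = -1*-3 - -2*5 = 13
det = -4*(6) - 1*(3) + 4*(13)
    = -24 - 3 + 52
    = 25

25


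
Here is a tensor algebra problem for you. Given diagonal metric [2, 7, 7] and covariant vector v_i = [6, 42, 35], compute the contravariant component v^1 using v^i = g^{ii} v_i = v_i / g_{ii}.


To raise an index with a diagonal metric: v^i = v_i / g_{ii}.
For index 1: v_1 = 6, g_{11} = 2
v^1 = 6 / 2 = 3

3


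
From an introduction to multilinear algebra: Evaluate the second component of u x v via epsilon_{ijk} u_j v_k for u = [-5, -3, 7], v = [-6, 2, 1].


(u x v)_2 = sum_{j,k} epsilon_{2jk} u_j v_k. Only permutations of (1,2,3) contribute; the two non-zero terms are:
eps_{213} u_1 v_3 = -1 * -5 * 1 = 5
eps_{231} u_3 v_1 = 1 * 7 * -6 = -42
(u x v)_2 = -37

-37


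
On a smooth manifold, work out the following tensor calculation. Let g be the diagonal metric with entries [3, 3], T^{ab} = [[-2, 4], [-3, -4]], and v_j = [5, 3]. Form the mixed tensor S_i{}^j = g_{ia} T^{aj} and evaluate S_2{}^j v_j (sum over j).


Step 1: lower the first index. For a diagonal metric, g_{ia} T^{aj} = g_{ii} T^{ij} (no sum on i).
g_{22} = 3
S_2{}^1 = 3 * T^{21} = 3 * -3 = -9
S_2{}^2 = 3 * T^{22} = 3 * -4 = -12
Step 2: contract S_2{}^j with v_j.
S_2{}^1 * v_1 = -9 * 5 = -45
S_2{}^2 * v_2 = -12 * 3 = -36
Result = -45 + -36 = -81

-81


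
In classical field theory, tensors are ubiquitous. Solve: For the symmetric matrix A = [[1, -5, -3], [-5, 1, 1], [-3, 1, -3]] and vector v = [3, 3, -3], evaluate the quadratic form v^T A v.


First compute Av:
(Av)_1 = 1*3 + -5*3 + -3*-3 = -3
(Av)_2 = -5*3 + 1*3 + 1*-3 = -15
(Av)_3 = -3*3 + 1*3 + -3*-3 = 3
Av = [-3, -15, 3]
Then v^T (Av) = 3*-3 + 3*-15 + -3*3
= -9 + -45 + -9 = -63

-63


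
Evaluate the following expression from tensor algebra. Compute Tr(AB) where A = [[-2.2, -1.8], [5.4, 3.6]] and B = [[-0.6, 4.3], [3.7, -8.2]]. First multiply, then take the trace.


Tr(AB) = sum_i (AB)_{ii} where (AB)_{ii} = sum_k A_{ik} B_{ki}.
(AB)_{11} = -2.2*-0.6 + -1.8*3.7 = -5.34
(AB)_{22} = 5.4*4.3 + 3.6*-8.2 = -6.3
Tr(AB) = -5.34 + -6.3 = -11.64

-11.64


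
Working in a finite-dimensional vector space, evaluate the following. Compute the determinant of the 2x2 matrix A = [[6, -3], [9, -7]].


For a 2x2 matrix [[a, b], [c, d]], det = a*d - b*c.
a = 6, b = -3, c = 9, d = -7
a*d = 6 * -7 = -42
b*c = -3 * 9 = -27
det = -42 - -27 = -15

-15


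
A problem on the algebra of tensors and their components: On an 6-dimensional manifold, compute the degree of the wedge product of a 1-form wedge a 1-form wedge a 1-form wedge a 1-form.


The degree of a wedge product is the sum of the degrees of the individual forms.
Degrees: 1, 1, 1, 1
Total degree = 1 + 1 + 1 + 1 = 4

4


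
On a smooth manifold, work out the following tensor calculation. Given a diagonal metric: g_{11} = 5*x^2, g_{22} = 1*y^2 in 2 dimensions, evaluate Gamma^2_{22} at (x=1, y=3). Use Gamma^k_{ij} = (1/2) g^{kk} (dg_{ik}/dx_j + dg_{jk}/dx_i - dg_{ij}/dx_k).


For a diagonal metric, Gamma^k_{ij} = (1/2) g^{kk} (dg_{ik}/dx_j + dg_{jk}/dx_i - dg_{ij}/dx_k).
The metric is diagonal, so g_{ab} = 0 for a != b.
At the given point: g_{11} = 5, g_{22} = 9
g^{22} = 1/9
dg_{22}/dx_2 = dg_{22}/dx_2 = 6
dg_{22}/dx_2 = dg_{22}/dx_2 = 6
dg_{22}/dx_2 = dg_{22}/dx_2 = 6
Numerator = 6 + 6 - 6 = 6
Gamma^2_{22} = 6 / (2 * 9) = 1/3

1/3


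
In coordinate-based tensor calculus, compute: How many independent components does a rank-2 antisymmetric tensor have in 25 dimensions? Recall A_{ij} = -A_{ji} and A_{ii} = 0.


An antisymmetric rank-2 tensor satisfies A_{ij} = -A_{ji}, so diagonal entries are zero.
The independent components are the upper-triangular entries: C(n, 2) = n(n-1)/2.
n = 25
C(25, 2) = 25 * 24 / 2 = 600 / 2 = 300

300


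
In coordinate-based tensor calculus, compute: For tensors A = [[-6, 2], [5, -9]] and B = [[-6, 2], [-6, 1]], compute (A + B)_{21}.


Tensor addition is component-wise: (A + B)_{ij} = A_{ij} + B_{ij}.
A_{21} = 5
B_{21} = -6
(A + B)_{21} = 5 + -6 = -1

-1


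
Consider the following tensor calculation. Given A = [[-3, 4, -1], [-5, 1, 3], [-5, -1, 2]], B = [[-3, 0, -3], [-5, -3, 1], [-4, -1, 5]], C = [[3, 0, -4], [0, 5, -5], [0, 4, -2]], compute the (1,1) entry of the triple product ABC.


(ABC)_{11} = sum_m (AB)_{1m} C_{m1}. First compute row 1 of AB.
(AB)_{11} = -3*-3 + 4*-5 + -1*-4 = -7
(AB)_{12} = -3*0 + 4*-3 + -1*-1 = -11
(AB)_{13} = -3*-3 + 4*1 + -1*5 = 8
Now contract with column 1 of C:
(AB)_{11} * C_{11} = -7 * 3 = -21
(AB)_{12} * C_{21} = -11 * 0 = 0
(AB)_{13} * C_{31} = 8 * 0 = 0
(ABC)_{11} = -21 + 0 + 0 = -21

-21


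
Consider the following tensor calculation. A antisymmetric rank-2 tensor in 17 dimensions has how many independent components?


A antisymmetric rank-2 tensor in d dimensions has d(d-1)/2 independent components.
d = 17
d(d-1)/2 = 17 * 16 / 2 = 272 / 2 = 136

136


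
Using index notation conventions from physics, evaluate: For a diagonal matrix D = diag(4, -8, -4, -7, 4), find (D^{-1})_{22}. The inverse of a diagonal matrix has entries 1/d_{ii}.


For a diagonal matrix, the inverse has entries (D^{-1})_{ii} = 1/d_{ii}.
The diagonal entries are: d_{11} = 4, d_{22} = -8, d_{33} = -4, d_{44} = -7, d_{55} = 4
We need (D^{-1})_{22} = 1/d_{22} = 1/-8 = -1/8

-1/8
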